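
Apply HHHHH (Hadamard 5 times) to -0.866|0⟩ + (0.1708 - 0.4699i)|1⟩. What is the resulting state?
(-0.4916 - 0.3323i)|0⟩ + (-0.7331 + 0.3323i)|1⟩

H² = I, so H^5 = H: a single Hadamard. With (a, b) = (-0.866, (0.1708 - 0.4699i)), H gives ((a + b)/√2, (a − b)/√2) = ((-0.4916 - 0.3323i), (-0.7331 + 0.3323i)).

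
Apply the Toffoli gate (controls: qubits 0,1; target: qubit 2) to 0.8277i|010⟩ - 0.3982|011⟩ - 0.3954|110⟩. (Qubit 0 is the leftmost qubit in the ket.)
0.8277i|010⟩ - 0.3982|011⟩ - 0.3954|111⟩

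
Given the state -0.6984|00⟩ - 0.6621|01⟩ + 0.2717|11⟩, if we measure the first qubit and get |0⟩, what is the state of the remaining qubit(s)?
-0.7257|0⟩ - 0.688|1⟩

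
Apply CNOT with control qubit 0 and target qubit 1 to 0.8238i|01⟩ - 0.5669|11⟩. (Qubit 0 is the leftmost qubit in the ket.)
0.8238i|01⟩ - 0.5669|10⟩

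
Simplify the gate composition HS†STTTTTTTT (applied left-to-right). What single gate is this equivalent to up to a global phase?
H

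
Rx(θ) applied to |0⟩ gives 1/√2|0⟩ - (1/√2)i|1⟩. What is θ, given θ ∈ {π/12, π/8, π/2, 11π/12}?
π/2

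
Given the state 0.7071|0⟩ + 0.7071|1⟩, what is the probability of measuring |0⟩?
0.5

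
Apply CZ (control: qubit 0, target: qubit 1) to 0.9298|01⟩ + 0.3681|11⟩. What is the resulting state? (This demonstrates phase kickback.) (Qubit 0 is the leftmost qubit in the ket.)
0.9298|01⟩ - 0.3681|11⟩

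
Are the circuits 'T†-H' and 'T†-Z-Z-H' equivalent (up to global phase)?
Yes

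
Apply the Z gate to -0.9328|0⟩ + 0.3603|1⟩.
-0.9328|0⟩ - 0.3603|1⟩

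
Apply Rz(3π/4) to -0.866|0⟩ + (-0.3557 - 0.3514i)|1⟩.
(-0.3314 + 0.8001i)|0⟩ + (0.1885 - 0.4631i)|1⟩

Rz(3π/4) = [[e^(−iθ/2), 0], [0, e^(iθ/2)]] with e^(±iθ/2) = cos(θ/2) ± i·sin(θ/2); θ = 3π/4, cos(θ/2) ≈ 0.382683, sin(θ/2) ≈ 0.92388.
With a = amp(|0⟩) = -0.866 and b = amp(|1⟩) = (-0.3557 - 0.3514i):
new amp(|0⟩) = (0.382683 - 0.92388i)·a = (-0.3314 + 0.8001i)
new amp(|1⟩) = (0.382683 + 0.92388i)·b = (0.1885 - 0.4631i)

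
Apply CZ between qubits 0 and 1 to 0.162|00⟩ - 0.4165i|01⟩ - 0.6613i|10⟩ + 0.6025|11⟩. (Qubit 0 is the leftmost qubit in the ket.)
0.162|00⟩ - 0.4165i|01⟩ - 0.6613i|10⟩ - 0.6025|11⟩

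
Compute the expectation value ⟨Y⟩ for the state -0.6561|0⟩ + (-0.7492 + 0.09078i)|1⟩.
-0.1191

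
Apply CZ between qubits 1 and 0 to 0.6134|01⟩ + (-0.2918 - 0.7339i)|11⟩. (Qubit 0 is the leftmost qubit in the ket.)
0.6134|01⟩ + (0.2918 + 0.7339i)|11⟩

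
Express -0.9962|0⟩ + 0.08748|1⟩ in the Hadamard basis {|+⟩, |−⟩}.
-0.6426|+⟩ - 0.7663|−⟩

With |ψ⟩ = α|0⟩ + β|1⟩, the Hadamard-basis coefficients are ⟨+|ψ⟩ = (α + β)/√2 and ⟨−|ψ⟩ = (α − β)/√2.
Here α = -0.9962, β = 0.08748: (α + β)/√2 = -0.6426, (α − β)/√2 = -0.7663.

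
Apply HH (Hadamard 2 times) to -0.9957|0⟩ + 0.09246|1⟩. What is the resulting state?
-0.9957|0⟩ + 0.09246|1⟩

H² = I, so an even number of Hadamards cancels: H^2 = I and the state is unchanged.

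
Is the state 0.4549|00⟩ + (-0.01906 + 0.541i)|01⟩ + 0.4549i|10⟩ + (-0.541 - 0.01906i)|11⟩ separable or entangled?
Separable

Writing the state as a|00⟩ + b|01⟩ + c|10⟩ + d|11⟩, it is a product state iff ad − bc = 0.
Here (a, b, c, d) = (0.4549, (-0.01906 + 0.541i), 0.4549i, (-0.541 - 0.01906i)): ad − bc = (0.4549)(-0.541 - 0.01906i) − (-0.01906 + 0.541i)(0.4549i) = 0, so the state is separable.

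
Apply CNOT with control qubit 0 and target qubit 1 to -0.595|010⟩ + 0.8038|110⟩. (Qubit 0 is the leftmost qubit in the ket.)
-0.595|010⟩ + 0.8038|100⟩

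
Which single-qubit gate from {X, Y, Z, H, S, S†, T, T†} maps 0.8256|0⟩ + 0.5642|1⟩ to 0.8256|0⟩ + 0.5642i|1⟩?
S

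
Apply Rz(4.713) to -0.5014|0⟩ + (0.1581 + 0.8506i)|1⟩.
(0.3547 + 0.3544i)|0⟩ + (-0.7131 - 0.4899i)|1⟩

Rz(4.713) = [[e^(−iθ/2), 0], [0, e^(iθ/2)]] with e^(±iθ/2) = cos(θ/2) ± i·sin(θ/2); θ = 4.713, cos(θ/2) ≈ -0.707323, sin(θ/2) ≈ 0.706891.
With a = amp(|0⟩) = -0.5014 and b = amp(|1⟩) = (0.1581 + 0.8506i):
new amp(|0⟩) = (-0.707323 - 0.706891i)·a = (0.3547 + 0.3544i)
new amp(|1⟩) = (-0.707323 + 0.706891i)·b = (-0.7131 - 0.4899i)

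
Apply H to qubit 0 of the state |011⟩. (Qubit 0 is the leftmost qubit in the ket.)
1/√2|011⟩ + 1/√2|111⟩

H on qubit 0 mixes each pair of kets that differ only in qubit 0: amplitudes (a, b) of (|…0…⟩, |…1…⟩) become ((a + b)/√2, (a − b)/√2). Kets absent from the input have amplitude 0.
(|011⟩, |111⟩): (a, b) = (1, 0) → (1/√2, 1/√2)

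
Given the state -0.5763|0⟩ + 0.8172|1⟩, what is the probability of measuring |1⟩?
0.6678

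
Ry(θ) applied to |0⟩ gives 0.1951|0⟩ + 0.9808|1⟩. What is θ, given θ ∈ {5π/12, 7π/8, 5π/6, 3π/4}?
7π/8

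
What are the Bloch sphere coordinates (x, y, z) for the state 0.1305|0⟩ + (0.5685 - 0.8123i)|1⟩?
(0.1484, -0.212, -0.966)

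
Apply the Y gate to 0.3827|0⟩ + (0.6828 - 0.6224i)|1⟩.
(-0.6224 - 0.6828i)|0⟩ + 0.3827i|1⟩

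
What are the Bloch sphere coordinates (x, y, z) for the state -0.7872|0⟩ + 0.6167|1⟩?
(-0.9709, 0, 0.2394)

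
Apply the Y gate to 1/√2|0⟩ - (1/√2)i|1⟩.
-1/√2|0⟩ + (1/√2)i|1⟩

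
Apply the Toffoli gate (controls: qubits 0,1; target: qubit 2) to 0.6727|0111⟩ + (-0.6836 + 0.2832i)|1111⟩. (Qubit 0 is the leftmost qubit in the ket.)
0.6727|0111⟩ + (-0.6836 + 0.2832i)|1101⟩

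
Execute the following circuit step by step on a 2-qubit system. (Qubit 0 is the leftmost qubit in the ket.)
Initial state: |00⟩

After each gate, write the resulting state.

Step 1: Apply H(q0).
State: 1/√2|00⟩ + 1/√2|10⟩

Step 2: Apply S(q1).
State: 1/√2|00⟩ + 1/√2|10⟩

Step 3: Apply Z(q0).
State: 1/√2|00⟩ - 1/√2|10⟩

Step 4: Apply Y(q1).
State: (1/√2)i|01⟩ - (1/√2)i|11⟩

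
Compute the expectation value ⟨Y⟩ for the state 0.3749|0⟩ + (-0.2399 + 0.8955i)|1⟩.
0.6714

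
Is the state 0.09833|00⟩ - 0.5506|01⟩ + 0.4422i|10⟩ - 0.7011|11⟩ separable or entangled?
Entangled

Writing the state as a|00⟩ + b|01⟩ + c|10⟩ + d|11⟩, it is a product state iff ad − bc = 0.
Here (a, b, c, d) = (0.09833, -0.5506, 0.4422i, -0.7011): ad − bc = (0.09833)(-0.7011) − (-0.5506)(0.4422i) = (-0.06894 + 0.2435i) ≠ 0, so the state is entangled.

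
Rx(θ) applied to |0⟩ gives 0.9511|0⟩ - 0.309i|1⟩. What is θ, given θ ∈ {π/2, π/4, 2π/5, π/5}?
π/5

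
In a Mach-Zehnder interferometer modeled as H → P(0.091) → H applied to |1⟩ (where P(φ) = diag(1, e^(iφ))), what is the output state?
(0.002069 - 0.04544i)|0⟩ + (0.9979 + 0.04544i)|1⟩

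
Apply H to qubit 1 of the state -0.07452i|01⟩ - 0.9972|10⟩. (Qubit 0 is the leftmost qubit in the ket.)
-0.05269i|00⟩ + 0.05269i|01⟩ - 0.7051|10⟩ - 0.7051|11⟩

H on qubit 1 mixes each pair of kets that differ only in qubit 1: amplitudes (a, b) of (|…0…⟩, |…1…⟩) become ((a + b)/√2, (a − b)/√2). Kets absent from the input have amplitude 0.
(|00⟩, |01⟩): (a, b) = (0, -0.07452i) → (-0.05269i, 0.05269i)
(|10⟩, |11⟩): (a, b) = (-0.9972, 0) → (-0.7051, -0.7051)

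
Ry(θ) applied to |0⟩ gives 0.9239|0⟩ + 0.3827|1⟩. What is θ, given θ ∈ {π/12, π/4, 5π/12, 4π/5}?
π/4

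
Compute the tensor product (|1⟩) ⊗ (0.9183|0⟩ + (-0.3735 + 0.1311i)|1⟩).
0.9183|10⟩ + (-0.3735 + 0.1311i)|11⟩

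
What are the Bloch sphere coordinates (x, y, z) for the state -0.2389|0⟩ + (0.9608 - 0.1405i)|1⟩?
(-0.4591, 0.06713, -0.8858)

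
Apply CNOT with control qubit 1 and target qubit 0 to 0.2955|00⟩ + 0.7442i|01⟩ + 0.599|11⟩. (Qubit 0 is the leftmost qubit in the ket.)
0.2955|00⟩ + 0.599|01⟩ + 0.7442i|11⟩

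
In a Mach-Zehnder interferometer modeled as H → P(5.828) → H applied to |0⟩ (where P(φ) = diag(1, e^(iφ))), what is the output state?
(0.9491 - 0.2198i)|0⟩ + (0.05091 + 0.2198i)|1⟩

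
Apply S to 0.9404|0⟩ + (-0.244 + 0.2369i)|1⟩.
0.9404|0⟩ + (-0.2369 - 0.244i)|1⟩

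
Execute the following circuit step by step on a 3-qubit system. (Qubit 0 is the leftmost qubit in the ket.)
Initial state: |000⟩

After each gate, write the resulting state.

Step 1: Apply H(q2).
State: 1/√2|000⟩ + 1/√2|001⟩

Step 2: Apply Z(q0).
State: 1/√2|000⟩ + 1/√2|001⟩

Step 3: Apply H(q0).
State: 1/2|000⟩ + 1/2|001⟩ + 1/2|100⟩ + 1/2|101⟩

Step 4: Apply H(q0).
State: 1/√2|000⟩ + 1/√2|001⟩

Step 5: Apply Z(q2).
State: 1/√2|000⟩ - 1/√2|001⟩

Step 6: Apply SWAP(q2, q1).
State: 1/√2|000⟩ - 1/√2|010⟩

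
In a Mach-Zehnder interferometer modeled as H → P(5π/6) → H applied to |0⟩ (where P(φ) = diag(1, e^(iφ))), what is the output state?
(0.06699 + 0.25i)|0⟩ + (0.933 - 0.25i)|1⟩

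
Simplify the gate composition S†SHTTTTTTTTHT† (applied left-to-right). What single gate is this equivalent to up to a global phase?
T†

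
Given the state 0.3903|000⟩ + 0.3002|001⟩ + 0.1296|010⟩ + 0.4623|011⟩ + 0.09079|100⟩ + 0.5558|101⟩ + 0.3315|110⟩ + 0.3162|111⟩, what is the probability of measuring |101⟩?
0.3089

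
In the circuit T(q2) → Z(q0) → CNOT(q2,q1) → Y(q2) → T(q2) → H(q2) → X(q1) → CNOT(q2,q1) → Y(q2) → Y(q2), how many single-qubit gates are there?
8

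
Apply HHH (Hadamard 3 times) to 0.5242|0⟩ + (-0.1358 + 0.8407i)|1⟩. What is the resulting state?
(0.2746 + 0.5945i)|0⟩ + (0.4667 - 0.5945i)|1⟩

H² = I, so H^3 = H: a single Hadamard. With (a, b) = (0.5242, (-0.1358 + 0.8407i)), H gives ((a + b)/√2, (a − b)/√2) = ((0.2746 + 0.5945i), (0.4667 - 0.5945i)).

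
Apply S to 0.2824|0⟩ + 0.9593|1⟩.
0.2824|0⟩ + 0.9593i|1⟩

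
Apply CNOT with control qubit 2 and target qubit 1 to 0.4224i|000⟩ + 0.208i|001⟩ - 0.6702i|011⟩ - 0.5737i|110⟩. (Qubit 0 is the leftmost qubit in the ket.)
0.4224i|000⟩ - 0.6702i|001⟩ + 0.208i|011⟩ - 0.5737i|110⟩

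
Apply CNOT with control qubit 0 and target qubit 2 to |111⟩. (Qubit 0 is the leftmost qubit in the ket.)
|110⟩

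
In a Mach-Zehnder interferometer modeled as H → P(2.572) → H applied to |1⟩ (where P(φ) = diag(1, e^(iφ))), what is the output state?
(0.9211 - 0.2696i)|0⟩ + (0.07894 + 0.2696i)|1⟩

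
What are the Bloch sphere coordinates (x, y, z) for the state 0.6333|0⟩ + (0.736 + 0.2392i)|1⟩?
(0.9322, 0.303, -0.1978)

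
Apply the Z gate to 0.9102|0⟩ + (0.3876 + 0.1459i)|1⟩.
0.9102|0⟩ + (-0.3876 - 0.1459i)|1⟩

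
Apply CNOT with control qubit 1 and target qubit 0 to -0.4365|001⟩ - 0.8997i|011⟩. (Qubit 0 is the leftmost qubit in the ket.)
-0.4365|001⟩ - 0.8997i|111⟩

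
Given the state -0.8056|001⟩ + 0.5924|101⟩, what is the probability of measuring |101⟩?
0.3509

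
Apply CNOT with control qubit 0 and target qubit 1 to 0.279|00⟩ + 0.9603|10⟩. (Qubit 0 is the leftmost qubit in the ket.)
0.279|00⟩ + 0.9603|11⟩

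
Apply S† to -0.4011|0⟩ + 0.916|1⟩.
-0.4011|0⟩ - 0.916i|1⟩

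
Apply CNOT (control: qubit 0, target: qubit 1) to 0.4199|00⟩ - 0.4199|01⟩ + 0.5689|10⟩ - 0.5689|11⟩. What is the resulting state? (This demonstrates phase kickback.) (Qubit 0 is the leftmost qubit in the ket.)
0.4199|00⟩ - 0.4199|01⟩ - 0.5689|10⟩ + 0.5689|11⟩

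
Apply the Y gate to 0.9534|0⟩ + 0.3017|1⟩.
-0.3017i|0⟩ + 0.9534i|1⟩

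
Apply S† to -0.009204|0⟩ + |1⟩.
-0.009204|0⟩ - i|1⟩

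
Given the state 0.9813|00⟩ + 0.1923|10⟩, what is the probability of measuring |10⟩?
0.03698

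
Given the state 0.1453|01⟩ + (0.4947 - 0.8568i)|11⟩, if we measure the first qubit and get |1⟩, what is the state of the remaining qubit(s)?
(0.5 - 0.866i)|1⟩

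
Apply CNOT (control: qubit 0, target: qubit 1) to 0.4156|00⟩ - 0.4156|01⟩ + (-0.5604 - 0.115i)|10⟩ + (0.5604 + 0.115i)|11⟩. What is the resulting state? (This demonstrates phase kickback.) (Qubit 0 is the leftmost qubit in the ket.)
0.4156|00⟩ - 0.4156|01⟩ + (0.5604 + 0.115i)|10⟩ + (-0.5604 - 0.115i)|11⟩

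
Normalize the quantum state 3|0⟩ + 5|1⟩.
0.5145|0⟩ + 0.8575|1⟩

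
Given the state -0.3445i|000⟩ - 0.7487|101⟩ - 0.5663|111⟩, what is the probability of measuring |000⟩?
0.1187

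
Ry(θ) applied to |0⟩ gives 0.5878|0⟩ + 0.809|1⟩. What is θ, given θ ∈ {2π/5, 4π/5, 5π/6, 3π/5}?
3π/5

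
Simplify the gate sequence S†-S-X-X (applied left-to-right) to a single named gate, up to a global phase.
I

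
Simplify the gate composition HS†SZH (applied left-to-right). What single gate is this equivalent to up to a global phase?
X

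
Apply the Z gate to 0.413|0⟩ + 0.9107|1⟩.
0.413|0⟩ - 0.9107|1⟩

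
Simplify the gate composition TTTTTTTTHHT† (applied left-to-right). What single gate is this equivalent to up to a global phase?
T†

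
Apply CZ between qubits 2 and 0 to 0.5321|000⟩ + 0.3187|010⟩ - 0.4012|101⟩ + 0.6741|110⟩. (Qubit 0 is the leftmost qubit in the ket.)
0.5321|000⟩ + 0.3187|010⟩ + 0.4012|101⟩ + 0.6741|110⟩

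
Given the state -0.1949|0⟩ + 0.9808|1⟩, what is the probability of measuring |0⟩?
0.03799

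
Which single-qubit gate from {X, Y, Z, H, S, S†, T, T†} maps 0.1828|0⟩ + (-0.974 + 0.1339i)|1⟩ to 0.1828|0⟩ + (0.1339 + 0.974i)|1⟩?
S†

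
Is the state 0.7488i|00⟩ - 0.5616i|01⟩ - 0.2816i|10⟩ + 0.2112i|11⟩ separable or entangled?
Separable

Writing the state as a|00⟩ + b|01⟩ + c|10⟩ + d|11⟩, it is a product state iff ad − bc = 0.
Here (a, b, c, d) = (0.7488i, -0.5616i, -0.2816i, 0.2112i): ad − bc = (0.7488i)(0.2112i) − (-0.5616i)(-0.2816i) = 0, so the state is separable.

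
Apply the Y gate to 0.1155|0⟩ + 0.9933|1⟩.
-0.9933i|0⟩ + 0.1155i|1⟩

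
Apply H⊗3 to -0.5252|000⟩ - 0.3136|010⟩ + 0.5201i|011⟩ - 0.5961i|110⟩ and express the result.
(-0.2966 - 0.02687i)|000⟩ + (-0.2966 - 0.3946i)|001⟩ + (-0.07481 + 0.02687i)|010⟩ + (-0.07481 + 0.3946i)|011⟩ + (-0.2966 + 0.3946i)|100⟩ + (-0.2966 + 0.02687i)|101⟩ + (-0.07481 - 0.3946i)|110⟩ + (-0.07481 - 0.02687i)|111⟩

H⊗3 gives amp(|y⟩) = (1/2√2) Σ_x (−1)^(x·y) amp(|x⟩), where x·y is the number of positions in which both x and y have a 1.
|000⟩: (-0.5252 - 0.3136 + 0.5201i - 0.5961i)/(2√2) = (-0.2966 - 0.02687i)
|001⟩: (-0.5252 - 0.3136 - 0.5201i - 0.5961i)/(2√2) = (-0.2966 - 0.3946i)
|010⟩: (-0.5252 + 0.3136 - 0.5201i + 0.5961i)/(2√2) = (-0.07481 + 0.02687i)
|011⟩: (-0.5252 + 0.3136 + 0.5201i + 0.5961i)/(2√2) = (-0.07481 + 0.3946i)
|100⟩: (-0.5252 - 0.3136 + 0.5201i + 0.5961i)/(2√2) = (-0.2966 + 0.3946i)
|101⟩: (-0.5252 - 0.3136 - 0.5201i + 0.5961i)/(2√2) = (-0.2966 + 0.02687i)
|110⟩: (-0.5252 + 0.3136 - 0.5201i - 0.5961i)/(2√2) = (-0.07481 - 0.3946i)
|111⟩: (-0.5252 + 0.3136 + 0.5201i - 0.5961i)/(2√2) = (-0.07481 - 0.02687i)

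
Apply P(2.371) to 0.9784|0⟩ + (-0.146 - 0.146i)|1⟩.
0.9784|0⟩ + (0.2065 + 0.003057i)|1⟩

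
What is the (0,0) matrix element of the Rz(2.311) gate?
(0.4035 - 0.915i)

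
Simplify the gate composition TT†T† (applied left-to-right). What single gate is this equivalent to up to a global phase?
T†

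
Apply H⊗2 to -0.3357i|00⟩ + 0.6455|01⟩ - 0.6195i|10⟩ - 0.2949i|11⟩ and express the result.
(0.3228 - 0.6251i)|00⟩ + (-0.3228 - 0.3302i)|01⟩ + (0.3228 + 0.2894i)|10⟩ + (-0.3228 - 0.00555i)|11⟩

H⊗2 gives amp(|y⟩) = (1/2) Σ_x (−1)^(x·y) amp(|x⟩), where x·y is the number of positions in which both x and y have a 1.
|00⟩: (-0.3357i + 0.6455 - 0.6195i - 0.2949i)/2 = (0.3228 - 0.6251i)
|01⟩: (-0.3357i - 0.6455 - 0.6195i + 0.2949i)/2 = (-0.3228 - 0.3302i)
|10⟩: (-0.3357i + 0.6455 + 0.6195i + 0.2949i)/2 = (0.3228 + 0.2894i)
|11⟩: (-0.3357i - 0.6455 + 0.6195i - 0.2949i)/2 = (-0.3228 - 0.00555i)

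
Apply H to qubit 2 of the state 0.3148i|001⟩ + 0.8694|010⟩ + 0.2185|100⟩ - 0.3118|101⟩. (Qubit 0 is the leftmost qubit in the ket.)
0.2226i|000⟩ - 0.2226i|001⟩ + 0.6148|010⟩ + 0.6148|011⟩ - 0.06597|100⟩ + 0.375|101⟩

H on qubit 2 mixes each pair of kets that differ only in qubit 2: amplitudes (a, b) of (|…0…⟩, |…1…⟩) become ((a + b)/√2, (a − b)/√2). Kets absent from the input have amplitude 0.
(|000⟩, |001⟩): (a, b) = (0, 0.3148i) → (0.2226i, -0.2226i)
(|010⟩, |011⟩): (a, b) = (0.8694, 0) → (0.6148, 0.6148)
(|100⟩, |101⟩): (a, b) = (0.2185, -0.3118) → (-0.06597, 0.375)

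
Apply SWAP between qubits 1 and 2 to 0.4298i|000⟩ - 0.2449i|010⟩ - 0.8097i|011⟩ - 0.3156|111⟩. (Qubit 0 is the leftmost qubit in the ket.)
0.4298i|000⟩ - 0.2449i|001⟩ - 0.8097i|011⟩ - 0.3156|111⟩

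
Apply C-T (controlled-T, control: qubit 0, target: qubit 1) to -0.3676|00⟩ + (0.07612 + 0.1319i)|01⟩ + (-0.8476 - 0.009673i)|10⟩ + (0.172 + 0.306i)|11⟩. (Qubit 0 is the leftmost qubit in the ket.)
-0.3676|00⟩ + (0.07612 + 0.1319i)|01⟩ + (-0.8476 - 0.009673i)|10⟩ + (-0.09475 + 0.338i)|11⟩

C-T leaves the control-|0⟩ kets |00⟩, |01⟩ unchanged and applies T to qubit 1 on the control-|1⟩ pair (|10⟩, |11⟩).
T = [[1, 0], [0, (1/√2 + (1/√2)i)]].
With a = amp(|10⟩) = (-0.8476 - 0.009673i) and b = amp(|11⟩) = (0.172 + 0.306i):
new amp(|10⟩) = (1)·a = (-0.8476 - 0.009673i)
new amp(|11⟩) = (1/√2 + (1/√2)i)·b = (-0.09475 + 0.338i)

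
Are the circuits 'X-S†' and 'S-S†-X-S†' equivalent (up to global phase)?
Yes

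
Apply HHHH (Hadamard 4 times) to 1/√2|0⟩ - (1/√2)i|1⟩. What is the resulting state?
1/√2|0⟩ - (1/√2)i|1⟩

H² = I, so an even number of Hadamards cancels: H^4 = I and the state is unchanged.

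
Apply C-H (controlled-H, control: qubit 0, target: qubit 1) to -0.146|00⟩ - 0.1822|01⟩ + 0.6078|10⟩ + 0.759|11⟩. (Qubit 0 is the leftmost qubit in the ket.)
-0.146|00⟩ - 0.1822|01⟩ + 0.9665|10⟩ - 0.1069|11⟩

C-H leaves the control-|0⟩ kets |00⟩, |01⟩ unchanged and applies H to qubit 1 on the control-|1⟩ pair (|10⟩, |11⟩).
H = [[1/√2, 1/√2], [1/√2, -1/√2]].
With a = amp(|10⟩) = 0.6078 and b = amp(|11⟩) = 0.759:
new amp(|10⟩) = (1/√2)·a + (1/√2)·b = 0.9665
new amp(|11⟩) = (1/√2)·a + (-1/√2)·b = -0.1069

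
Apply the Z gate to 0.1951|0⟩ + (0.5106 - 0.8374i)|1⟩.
0.1951|0⟩ + (-0.5106 + 0.8374i)|1⟩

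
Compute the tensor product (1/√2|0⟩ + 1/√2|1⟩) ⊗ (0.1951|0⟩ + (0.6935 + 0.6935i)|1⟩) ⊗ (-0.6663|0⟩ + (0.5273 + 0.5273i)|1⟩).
-0.09192|000⟩ + (0.07274 + 0.07274i)|001⟩ + (-0.3267 - 0.3267i)|010⟩ + 0.5172i|011⟩ - 0.09192|100⟩ + (0.07274 + 0.07274i)|101⟩ + (-0.3267 - 0.3267i)|110⟩ + 0.5172i|111⟩

amp(|b₁b₂…⟩) = product of the factor amplitudes for bits b₁, b₂, …; only kets whose every factor amplitude is nonzero survive.
|000⟩: (1/√2)(0.1951)(-0.6663) = -0.09192
|001⟩: (1/√2)(0.1951)(0.5273 + 0.5273i) = (0.07274 + 0.07274i)
|010⟩: (1/√2)(0.6935 + 0.6935i)(-0.6663) = (-0.3267 - 0.3267i)
|011⟩: (1/√2)(0.6935 + 0.6935i)(0.5273 + 0.5273i) = 0.5172i
|100⟩: (1/√2)(0.1951)(-0.6663) = -0.09192
|101⟩: (1/√2)(0.1951)(0.5273 + 0.5273i) = (0.07274 + 0.07274i)
|110⟩: (1/√2)(0.6935 + 0.6935i)(-0.6663) = (-0.3267 - 0.3267i)
|111⟩: (1/√2)(0.6935 + 0.6935i)(0.5273 + 0.5273i) = 0.5172i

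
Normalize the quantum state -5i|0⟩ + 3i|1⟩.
-0.8575i|0⟩ + 0.5145i|1⟩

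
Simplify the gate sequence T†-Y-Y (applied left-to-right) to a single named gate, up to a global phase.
T†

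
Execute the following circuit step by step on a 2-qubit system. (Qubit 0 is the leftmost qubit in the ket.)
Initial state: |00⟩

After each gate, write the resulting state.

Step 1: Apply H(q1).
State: 1/√2|00⟩ + 1/√2|01⟩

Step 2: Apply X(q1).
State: 1/√2|00⟩ + 1/√2|01⟩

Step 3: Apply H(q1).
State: |00⟩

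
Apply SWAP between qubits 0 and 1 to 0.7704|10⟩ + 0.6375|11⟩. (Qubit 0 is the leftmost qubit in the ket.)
0.7704|01⟩ + 0.6375|11⟩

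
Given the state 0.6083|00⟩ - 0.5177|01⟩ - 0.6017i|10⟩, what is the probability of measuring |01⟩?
0.268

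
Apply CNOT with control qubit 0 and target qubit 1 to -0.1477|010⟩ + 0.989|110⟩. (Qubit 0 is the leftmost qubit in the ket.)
-0.1477|010⟩ + 0.989|100⟩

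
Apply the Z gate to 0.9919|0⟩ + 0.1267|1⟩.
0.9919|0⟩ - 0.1267|1⟩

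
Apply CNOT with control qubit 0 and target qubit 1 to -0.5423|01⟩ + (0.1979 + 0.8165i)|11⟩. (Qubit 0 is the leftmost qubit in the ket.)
-0.5423|01⟩ + (0.1979 + 0.8165i)|10⟩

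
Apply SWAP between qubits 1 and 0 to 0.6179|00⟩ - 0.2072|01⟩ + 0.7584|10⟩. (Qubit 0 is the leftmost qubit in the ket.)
0.6179|00⟩ + 0.7584|01⟩ - 0.2072|10⟩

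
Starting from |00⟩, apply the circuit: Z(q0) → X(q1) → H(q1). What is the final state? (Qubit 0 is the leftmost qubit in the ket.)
1/√2|00⟩ - 1/√2|01⟩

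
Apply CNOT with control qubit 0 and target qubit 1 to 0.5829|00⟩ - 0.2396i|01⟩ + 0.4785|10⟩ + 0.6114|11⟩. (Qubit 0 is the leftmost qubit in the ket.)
0.5829|00⟩ - 0.2396i|01⟩ + 0.6114|10⟩ + 0.4785|11⟩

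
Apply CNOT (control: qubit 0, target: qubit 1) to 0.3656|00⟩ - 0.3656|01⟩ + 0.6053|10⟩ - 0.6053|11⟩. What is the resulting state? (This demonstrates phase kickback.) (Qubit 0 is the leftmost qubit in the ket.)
0.3656|00⟩ - 0.3656|01⟩ - 0.6053|10⟩ + 0.6053|11⟩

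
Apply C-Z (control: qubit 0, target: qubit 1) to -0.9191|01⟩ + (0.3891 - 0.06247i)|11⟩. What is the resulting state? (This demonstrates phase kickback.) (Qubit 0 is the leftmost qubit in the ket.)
-0.9191|01⟩ + (-0.3891 + 0.06247i)|11⟩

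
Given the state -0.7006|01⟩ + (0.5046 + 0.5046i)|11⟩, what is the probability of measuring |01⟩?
0.4908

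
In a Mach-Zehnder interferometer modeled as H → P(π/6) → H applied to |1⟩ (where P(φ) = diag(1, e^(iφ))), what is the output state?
(0.06699 - 0.25i)|0⟩ + (0.933 + 0.25i)|1⟩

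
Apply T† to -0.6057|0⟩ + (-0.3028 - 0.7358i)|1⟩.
-0.6057|0⟩ + (-0.7344 - 0.3062i)|1⟩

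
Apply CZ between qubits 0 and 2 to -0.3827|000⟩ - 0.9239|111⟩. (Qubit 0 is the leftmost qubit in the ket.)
-0.3827|000⟩ + 0.9239|111⟩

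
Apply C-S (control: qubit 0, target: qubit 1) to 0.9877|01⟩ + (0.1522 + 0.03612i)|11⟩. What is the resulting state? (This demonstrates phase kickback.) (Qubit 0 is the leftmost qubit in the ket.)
0.9877|01⟩ + (-0.03612 + 0.1522i)|11⟩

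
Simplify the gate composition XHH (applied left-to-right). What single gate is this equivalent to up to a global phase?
X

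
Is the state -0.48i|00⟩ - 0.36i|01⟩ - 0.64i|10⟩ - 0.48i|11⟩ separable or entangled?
Separable

Writing the state as a|00⟩ + b|01⟩ + c|10⟩ + d|11⟩, it is a product state iff ad − bc = 0.
Here (a, b, c, d) = (-0.48i, -0.36i, -0.64i, -0.48i): ad − bc = (-0.48i)(-0.48i) − (-0.36i)(-0.64i) = 0, so the state is separable.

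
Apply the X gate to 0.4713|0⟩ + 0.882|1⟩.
0.882|0⟩ + 0.4713|1⟩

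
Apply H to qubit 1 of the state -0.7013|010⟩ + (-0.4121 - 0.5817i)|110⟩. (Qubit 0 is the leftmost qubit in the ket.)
-0.4959|000⟩ + 0.4959|010⟩ + (-0.2914 - 0.4113i)|100⟩ + (0.2914 + 0.4113i)|110⟩

H on qubit 1 mixes each pair of kets that differ only in qubit 1: amplitudes (a, b) of (|…0…⟩, |…1…⟩) become ((a + b)/√2, (a − b)/√2). Kets absent from the input have amplitude 0.
(|000⟩, |010⟩): (a, b) = (0, -0.7013) → (-0.4959, 0.4959)
(|100⟩, |110⟩): (a, b) = (0, (-0.4121 - 0.5817i)) → ((-0.2914 - 0.4113i), (0.2914 + 0.4113i))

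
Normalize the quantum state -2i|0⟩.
-i|0⟩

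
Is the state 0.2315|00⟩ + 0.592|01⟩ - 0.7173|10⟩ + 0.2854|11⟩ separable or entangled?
Entangled

Writing the state as a|00⟩ + b|01⟩ + c|10⟩ + d|11⟩, it is a product state iff ad − bc = 0.
Here (a, b, c, d) = (0.2315, 0.592, -0.7173, 0.2854): ad − bc = (0.2315)(0.2854) − (0.592)(-0.7173) = 0.4907 ≠ 0, so the state is entangled.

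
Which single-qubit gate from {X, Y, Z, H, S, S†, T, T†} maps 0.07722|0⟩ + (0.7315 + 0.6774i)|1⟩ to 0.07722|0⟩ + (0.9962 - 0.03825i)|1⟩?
T†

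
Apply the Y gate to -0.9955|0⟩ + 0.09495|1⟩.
-0.09495i|0⟩ - 0.9955i|1⟩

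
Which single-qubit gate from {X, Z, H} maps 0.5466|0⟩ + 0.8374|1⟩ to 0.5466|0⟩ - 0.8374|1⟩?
Z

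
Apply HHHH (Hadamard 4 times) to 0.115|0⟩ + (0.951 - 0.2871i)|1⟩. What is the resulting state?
0.115|0⟩ + (0.951 - 0.2871i)|1⟩

H² = I, so an even number of Hadamards cancels: H^4 = I and the state is unchanged.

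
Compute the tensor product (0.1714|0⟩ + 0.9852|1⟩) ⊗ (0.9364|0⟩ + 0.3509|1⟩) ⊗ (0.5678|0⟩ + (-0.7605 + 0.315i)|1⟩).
0.09113|000⟩ + (-0.1221 + 0.05056i)|001⟩ + 0.03415|010⟩ + (-0.04574 + 0.01895i)|011⟩ + 0.5238|100⟩ + (-0.7016 + 0.2906i)|101⟩ + 0.1963|110⟩ + (-0.2629 + 0.1089i)|111⟩

amp(|b₁b₂…⟩) = product of the factor amplitudes for bits b₁, b₂, …; only kets whose every factor amplitude is nonzero survive.
|000⟩: (0.1714)(0.9364)(0.5678) = 0.09113
|001⟩: (0.1714)(0.9364)(-0.7605 + 0.315i) = (-0.1221 + 0.05056i)
|010⟩: (0.1714)(0.3509)(0.5678) = 0.03415
|011⟩: (0.1714)(0.3509)(-0.7605 + 0.315i) = (-0.04574 + 0.01895i)
|100⟩: (0.9852)(0.9364)(0.5678) = 0.5238
|101⟩: (0.9852)(0.9364)(-0.7605 + 0.315i) = (-0.7016 + 0.2906i)
|110⟩: (0.9852)(0.3509)(0.5678) = 0.1963
|111⟩: (0.9852)(0.3509)(-0.7605 + 0.315i) = (-0.2629 + 0.1089i)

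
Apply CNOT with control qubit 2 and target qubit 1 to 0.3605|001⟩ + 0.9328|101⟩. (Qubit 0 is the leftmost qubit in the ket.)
0.3605|011⟩ + 0.9328|111⟩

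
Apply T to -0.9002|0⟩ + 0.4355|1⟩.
-0.9002|0⟩ + (0.3079 + 0.3079i)|1⟩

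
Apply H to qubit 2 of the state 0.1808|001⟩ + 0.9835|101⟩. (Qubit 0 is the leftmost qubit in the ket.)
0.1278|000⟩ - 0.1278|001⟩ + 0.6954|100⟩ - 0.6954|101⟩

H on qubit 2 mixes each pair of kets that differ only in qubit 2: amplitudes (a, b) of (|…0…⟩, |…1…⟩) become ((a + b)/√2, (a − b)/√2). Kets absent from the input have amplitude 0.
(|000⟩, |001⟩): (a, b) = (0, 0.1808) → (0.1278, -0.1278)
(|100⟩, |101⟩): (a, b) = (0, 0.9835) → (0.6954, -0.6954)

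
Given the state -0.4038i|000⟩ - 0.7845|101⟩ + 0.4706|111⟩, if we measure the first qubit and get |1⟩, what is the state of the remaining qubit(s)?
-0.8575|01⟩ + 0.5144|11⟩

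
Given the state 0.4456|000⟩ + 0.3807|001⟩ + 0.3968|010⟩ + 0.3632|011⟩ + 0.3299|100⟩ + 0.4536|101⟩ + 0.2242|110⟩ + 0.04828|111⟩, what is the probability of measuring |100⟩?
0.1088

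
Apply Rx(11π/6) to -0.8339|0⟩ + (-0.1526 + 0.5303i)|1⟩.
(0.9427 + 0.0395i)|0⟩ + (0.1474 - 0.2964i)|1⟩

Rx(11π/6) = [[cos(θ/2), −i·sin(θ/2)], [−i·sin(θ/2), cos(θ/2)]]; θ = 11π/6, cos(θ/2) ≈ -0.965926, sin(θ/2) ≈ 0.258819.
With a = amp(|0⟩) = -0.8339 and b = amp(|1⟩) = (-0.1526 + 0.5303i):
new amp(|0⟩) = (-0.965926)·a + (-0.258819i)·b = (0.9427 + 0.0395i)
new amp(|1⟩) = (-0.258819i)·a + (-0.965926)·b = (0.1474 - 0.2964i)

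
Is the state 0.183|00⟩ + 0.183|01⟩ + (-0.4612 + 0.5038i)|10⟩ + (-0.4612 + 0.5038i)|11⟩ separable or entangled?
Separable

Writing the state as a|00⟩ + b|01⟩ + c|10⟩ + d|11⟩, it is a product state iff ad − bc = 0.
Here (a, b, c, d) = (0.183, 0.183, (-0.4612 + 0.5038i), (-0.4612 + 0.5038i)): ad − bc = (0.183)(-0.4612 + 0.5038i) − (0.183)(-0.4612 + 0.5038i) = 0, so the state is separable.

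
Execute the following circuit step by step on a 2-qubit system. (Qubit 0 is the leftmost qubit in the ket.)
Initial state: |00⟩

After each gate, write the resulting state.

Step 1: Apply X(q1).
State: |01⟩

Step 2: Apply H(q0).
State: 1/√2|01⟩ + 1/√2|11⟩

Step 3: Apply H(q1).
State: 1/2|00⟩ - 1/2|01⟩ + 1/2|10⟩ - 1/2|11⟩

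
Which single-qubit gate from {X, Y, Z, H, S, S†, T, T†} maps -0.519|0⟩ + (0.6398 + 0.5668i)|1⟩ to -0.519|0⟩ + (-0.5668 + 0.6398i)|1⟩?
S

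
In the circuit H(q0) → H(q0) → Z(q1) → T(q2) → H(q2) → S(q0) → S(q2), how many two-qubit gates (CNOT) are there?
0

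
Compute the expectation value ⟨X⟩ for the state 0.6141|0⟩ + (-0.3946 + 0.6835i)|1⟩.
-0.4846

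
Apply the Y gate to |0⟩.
i|1⟩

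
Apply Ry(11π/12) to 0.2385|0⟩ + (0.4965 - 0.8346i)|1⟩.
(-0.4611 + 0.8275i)|0⟩ + (0.3013 - 0.1089i)|1⟩

Ry(11π/12) = [[cos(θ/2), −sin(θ/2)], [sin(θ/2), cos(θ/2)]]; θ = 11π/12, cos(θ/2) ≈ 0.130526, sin(θ/2) ≈ 0.991445.
With a = amp(|0⟩) = 0.2385 and b = amp(|1⟩) = (0.4965 - 0.8346i):
new amp(|0⟩) = (0.130526)·a + (-0.991445)·b = (-0.4611 + 0.8275i)
new amp(|1⟩) = (0.991445)·a + (0.130526)·b = (0.3013 - 0.1089i)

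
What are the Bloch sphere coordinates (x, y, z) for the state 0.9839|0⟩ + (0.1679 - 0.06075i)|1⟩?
(0.3304, -0.1195, 0.9362)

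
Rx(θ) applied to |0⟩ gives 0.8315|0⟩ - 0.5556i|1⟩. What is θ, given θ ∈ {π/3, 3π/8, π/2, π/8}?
3π/8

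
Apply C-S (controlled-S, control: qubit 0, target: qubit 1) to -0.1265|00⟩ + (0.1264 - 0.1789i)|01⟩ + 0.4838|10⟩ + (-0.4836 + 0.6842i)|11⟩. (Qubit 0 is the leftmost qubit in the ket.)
-0.1265|00⟩ + (0.1264 - 0.1789i)|01⟩ + 0.4838|10⟩ + (-0.6842 - 0.4836i)|11⟩

C-S leaves the control-|0⟩ kets |00⟩, |01⟩ unchanged and applies S to qubit 1 on the control-|1⟩ pair (|10⟩, |11⟩).
S = [[1, 0], [0, i]].
With a = amp(|10⟩) = 0.4838 and b = amp(|11⟩) = (-0.4836 + 0.6842i):
new amp(|10⟩) = (1)·a = 0.4838
new amp(|11⟩) = (i)·b = (-0.6842 - 0.4836i)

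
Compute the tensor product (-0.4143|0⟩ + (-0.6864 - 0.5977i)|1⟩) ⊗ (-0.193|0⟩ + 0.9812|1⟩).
0.07996|00⟩ - 0.4065|01⟩ + (0.1325 + 0.1154i)|10⟩ + (-0.6735 - 0.5865i)|11⟩

amp(|b₁b₂…⟩) = product of the factor amplitudes for bits b₁, b₂, …; only kets whose every factor amplitude is nonzero survive.
|00⟩: (-0.4143)(-0.193) = 0.07996
|01⟩: (-0.4143)(0.9812) = -0.4065
|10⟩: (-0.6864 - 0.5977i)(-0.193) = (0.1325 + 0.1154i)
|11⟩: (-0.6864 - 0.5977i)(0.9812) = (-0.6735 - 0.5865i)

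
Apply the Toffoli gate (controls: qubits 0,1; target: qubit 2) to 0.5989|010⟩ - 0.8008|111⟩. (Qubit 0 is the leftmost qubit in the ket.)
0.5989|010⟩ - 0.8008|110⟩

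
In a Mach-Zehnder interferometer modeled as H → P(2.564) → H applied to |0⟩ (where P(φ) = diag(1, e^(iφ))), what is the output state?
(0.08111 + 0.273i)|0⟩ + (0.9189 - 0.273i)|1⟩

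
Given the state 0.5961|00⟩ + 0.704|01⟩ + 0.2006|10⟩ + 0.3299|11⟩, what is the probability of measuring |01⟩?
0.4956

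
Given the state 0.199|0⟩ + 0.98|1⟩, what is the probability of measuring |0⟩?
0.0396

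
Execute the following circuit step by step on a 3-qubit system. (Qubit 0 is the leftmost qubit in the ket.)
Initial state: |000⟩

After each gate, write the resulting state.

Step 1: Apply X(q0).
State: |100⟩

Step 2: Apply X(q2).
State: |101⟩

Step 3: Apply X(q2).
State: |100⟩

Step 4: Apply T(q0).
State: (1/√2 + (1/√2)i)|100⟩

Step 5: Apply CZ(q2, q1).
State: (1/√2 + (1/√2)i)|100⟩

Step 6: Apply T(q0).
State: i|100⟩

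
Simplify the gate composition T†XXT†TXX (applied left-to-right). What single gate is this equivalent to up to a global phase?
T†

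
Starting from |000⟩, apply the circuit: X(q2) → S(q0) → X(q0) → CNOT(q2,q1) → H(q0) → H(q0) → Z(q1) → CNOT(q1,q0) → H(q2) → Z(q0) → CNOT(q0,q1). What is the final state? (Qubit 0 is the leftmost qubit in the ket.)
-1/√2|010⟩ + 1/√2|011⟩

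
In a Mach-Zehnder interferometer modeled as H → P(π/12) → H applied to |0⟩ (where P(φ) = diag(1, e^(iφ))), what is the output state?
(0.983 + 0.1294i)|0⟩ + (0.01704 - 0.1294i)|1⟩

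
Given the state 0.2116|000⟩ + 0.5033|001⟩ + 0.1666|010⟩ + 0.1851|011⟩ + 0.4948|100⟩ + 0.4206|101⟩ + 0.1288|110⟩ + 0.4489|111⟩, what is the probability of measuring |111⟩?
0.2015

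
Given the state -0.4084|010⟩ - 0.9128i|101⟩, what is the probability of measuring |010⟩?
0.1668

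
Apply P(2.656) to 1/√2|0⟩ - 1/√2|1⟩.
1/√2|0⟩ + (0.6254 - 0.33i)|1⟩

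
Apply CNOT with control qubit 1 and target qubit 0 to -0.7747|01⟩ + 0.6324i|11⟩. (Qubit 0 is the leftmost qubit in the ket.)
0.6324i|01⟩ - 0.7747|11⟩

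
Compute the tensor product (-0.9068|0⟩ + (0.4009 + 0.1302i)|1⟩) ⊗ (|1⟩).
-0.9068|01⟩ + (0.4009 + 0.1302i)|11⟩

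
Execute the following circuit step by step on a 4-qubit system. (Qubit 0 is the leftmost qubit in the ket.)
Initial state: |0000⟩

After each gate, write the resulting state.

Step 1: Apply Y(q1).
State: i|0100⟩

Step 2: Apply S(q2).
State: i|0100⟩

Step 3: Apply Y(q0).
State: -|1100⟩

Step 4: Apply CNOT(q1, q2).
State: -|1110⟩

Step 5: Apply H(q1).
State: -1/√2|1010⟩ + 1/√2|1110⟩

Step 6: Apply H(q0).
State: -1/2|0010⟩ + 1/2|0110⟩ + 1/2|1010⟩ - 1/2|1110⟩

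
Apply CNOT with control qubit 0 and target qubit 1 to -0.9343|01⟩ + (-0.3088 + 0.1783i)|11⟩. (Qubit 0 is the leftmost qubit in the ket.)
-0.9343|01⟩ + (-0.3088 + 0.1783i)|10⟩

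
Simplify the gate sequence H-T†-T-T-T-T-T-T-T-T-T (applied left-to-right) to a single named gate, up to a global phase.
H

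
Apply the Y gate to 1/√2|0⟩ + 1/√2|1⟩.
-(1/√2)i|0⟩ + (1/√2)i|1⟩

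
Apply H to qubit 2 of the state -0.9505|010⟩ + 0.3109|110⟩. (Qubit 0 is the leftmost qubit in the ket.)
-0.6721|010⟩ - 0.6721|011⟩ + 0.2198|110⟩ + 0.2198|111⟩

H on qubit 2 mixes each pair of kets that differ only in qubit 2: amplitudes (a, b) of (|…0…⟩, |…1…⟩) become ((a + b)/√2, (a − b)/√2). Kets absent from the input have amplitude 0.
(|010⟩, |011⟩): (a, b) = (-0.9505, 0) → (-0.6721, -0.6721)
(|110⟩, |111⟩): (a, b) = (0.3109, 0) → (0.2198, 0.2198)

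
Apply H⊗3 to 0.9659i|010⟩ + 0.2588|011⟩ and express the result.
(0.0915 + 0.3415i)|000⟩ + (-0.0915 + 0.3415i)|001⟩ + (-0.0915 - 0.3415i)|010⟩ + (0.0915 - 0.3415i)|011⟩ + (0.0915 + 0.3415i)|100⟩ + (-0.0915 + 0.3415i)|101⟩ + (-0.0915 - 0.3415i)|110⟩ + (0.0915 - 0.3415i)|111⟩

H⊗3 gives amp(|y⟩) = (1/2√2) Σ_x (−1)^(x·y) amp(|x⟩), where x·y is the number of positions in which both x and y have a 1.
|000⟩: (0.9659i + 0.2588)/(2√2) = (0.0915 + 0.3415i)
|001⟩: (0.9659i - 0.2588)/(2√2) = (-0.0915 + 0.3415i)
|010⟩: (-0.9659i - 0.2588)/(2√2) = (-0.0915 - 0.3415i)
|011⟩: (-0.9659i + 0.2588)/(2√2) = (0.0915 - 0.3415i)
|100⟩: (0.9659i + 0.2588)/(2√2) = (0.0915 + 0.3415i)
|101⟩: (0.9659i - 0.2588)/(2√2) = (-0.0915 + 0.3415i)
|110⟩: (-0.9659i - 0.2588)/(2√2) = (-0.0915 - 0.3415i)
|111⟩: (-0.9659i + 0.2588)/(2√2) = (0.0915 - 0.3415i)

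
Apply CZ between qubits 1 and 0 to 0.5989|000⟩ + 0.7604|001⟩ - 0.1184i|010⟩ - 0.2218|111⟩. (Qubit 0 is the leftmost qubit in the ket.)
0.5989|000⟩ + 0.7604|001⟩ - 0.1184i|010⟩ + 0.2218|111⟩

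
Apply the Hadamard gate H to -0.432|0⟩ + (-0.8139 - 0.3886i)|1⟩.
(-0.881 - 0.2748i)|0⟩ + (0.27 + 0.2748i)|1⟩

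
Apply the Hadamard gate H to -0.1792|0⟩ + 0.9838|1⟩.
0.5689|0⟩ - 0.8224|1⟩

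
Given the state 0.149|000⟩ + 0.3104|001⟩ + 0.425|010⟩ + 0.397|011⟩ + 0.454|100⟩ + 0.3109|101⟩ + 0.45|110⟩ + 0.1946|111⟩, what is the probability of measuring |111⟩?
0.03787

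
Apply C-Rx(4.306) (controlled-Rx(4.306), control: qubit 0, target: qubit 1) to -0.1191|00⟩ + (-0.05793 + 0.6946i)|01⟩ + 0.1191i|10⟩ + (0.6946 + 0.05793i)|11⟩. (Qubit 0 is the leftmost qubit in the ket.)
-0.1191|00⟩ + (-0.05793 + 0.6946i)|01⟩ + (0.04839 - 0.6457i)|10⟩ + (-0.2825 - 0.03185i)|11⟩

C-Rx(4.306) leaves the control-|0⟩ kets |00⟩, |01⟩ unchanged and applies Rx(4.306) to qubit 1 on the control-|1⟩ pair (|10⟩, |11⟩).
Rx(4.306) = [[cos(θ/2), −i·sin(θ/2)], [−i·sin(θ/2), cos(θ/2)]]; θ = 4.306, cos(θ/2) ≈ -0.549866, sin(θ/2) ≈ 0.835253.
With a = amp(|10⟩) = 0.1191i and b = amp(|11⟩) = (0.6946 + 0.05793i):
new amp(|10⟩) = (-0.549866)·a + (-0.835253i)·b = (0.04839 - 0.6457i)
new amp(|11⟩) = (-0.835253i)·a + (-0.549866)·b = (-0.2825 - 0.03185i)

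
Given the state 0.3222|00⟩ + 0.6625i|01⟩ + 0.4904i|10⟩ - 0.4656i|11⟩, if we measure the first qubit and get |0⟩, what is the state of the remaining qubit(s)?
0.4374|0⟩ + 0.8993i|1⟩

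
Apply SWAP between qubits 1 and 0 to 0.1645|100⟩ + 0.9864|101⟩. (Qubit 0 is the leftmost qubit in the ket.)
0.1645|010⟩ + 0.9864|011⟩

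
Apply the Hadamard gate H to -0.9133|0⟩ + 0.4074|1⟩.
-0.3577|0⟩ - 0.9339|1⟩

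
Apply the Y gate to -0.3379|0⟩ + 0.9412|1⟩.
-0.9412i|0⟩ - 0.3379i|1⟩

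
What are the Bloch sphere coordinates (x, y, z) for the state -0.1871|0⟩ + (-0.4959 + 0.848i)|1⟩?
(0.1856, -0.3173, -0.93)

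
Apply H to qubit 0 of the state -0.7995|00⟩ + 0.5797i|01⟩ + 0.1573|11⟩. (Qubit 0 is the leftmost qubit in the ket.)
-0.5653|00⟩ + (0.1112 + 0.4099i)|01⟩ - 0.5653|10⟩ + (-0.1112 + 0.4099i)|11⟩

H on qubit 0 mixes each pair of kets that differ only in qubit 0: amplitudes (a, b) of (|…0…⟩, |…1…⟩) become ((a + b)/√2, (a − b)/√2). Kets absent from the input have amplitude 0.
(|00⟩, |10⟩): (a, b) = (-0.7995, 0) → (-0.5653, -0.5653)
(|01⟩, |11⟩): (a, b) = (0.5797i, 0.1573) → ((0.1112 + 0.4099i), (-0.1112 + 0.4099i))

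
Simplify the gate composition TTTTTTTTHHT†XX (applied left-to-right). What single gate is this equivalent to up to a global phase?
T†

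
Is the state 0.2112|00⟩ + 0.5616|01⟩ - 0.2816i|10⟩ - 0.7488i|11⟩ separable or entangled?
Separable

Writing the state as a|00⟩ + b|01⟩ + c|10⟩ + d|11⟩, it is a product state iff ad − bc = 0.
Here (a, b, c, d) = (0.2112, 0.5616, -0.2816i, -0.7488i): ad − bc = (0.2112)(-0.7488i) − (0.5616)(-0.2816i) = 0, so the state is separable.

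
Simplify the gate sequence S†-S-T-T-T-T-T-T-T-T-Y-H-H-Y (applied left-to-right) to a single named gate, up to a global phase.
I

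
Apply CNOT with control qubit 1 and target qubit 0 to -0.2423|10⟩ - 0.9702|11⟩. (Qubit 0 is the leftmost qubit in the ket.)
-0.9702|01⟩ - 0.2423|10⟩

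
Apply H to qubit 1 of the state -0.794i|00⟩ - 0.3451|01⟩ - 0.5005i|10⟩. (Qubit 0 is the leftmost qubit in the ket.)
(-0.244 - 0.5614i)|00⟩ + (0.244 - 0.5614i)|01⟩ - 0.3539i|10⟩ - 0.3539i|11⟩

H on qubit 1 mixes each pair of kets that differ only in qubit 1: amplitudes (a, b) of (|…0…⟩, |…1…⟩) become ((a + b)/√2, (a − b)/√2). Kets absent from the input have amplitude 0.
(|00⟩, |01⟩): (a, b) = (-0.794i, -0.3451) → ((-0.244 - 0.5614i), (0.244 - 0.5614i))
(|10⟩, |11⟩): (a, b) = (-0.5005i, 0) → (-0.3539i, -0.3539i)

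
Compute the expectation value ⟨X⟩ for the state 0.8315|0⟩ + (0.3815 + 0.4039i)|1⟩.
0.6344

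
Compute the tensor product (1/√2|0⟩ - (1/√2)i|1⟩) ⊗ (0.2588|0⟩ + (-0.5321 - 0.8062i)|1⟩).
0.183|00⟩ + (-0.3763 - 0.5701i)|01⟩ - 0.183i|10⟩ + (-0.5701 + 0.3763i)|11⟩

amp(|b₁b₂…⟩) = product of the factor amplitudes for bits b₁, b₂, …; only kets whose every factor amplitude is nonzero survive.
|00⟩: (1/√2)(0.2588) = 0.183
|01⟩: (1/√2)(-0.5321 - 0.8062i) = (-0.3763 - 0.5701i)
|10⟩: (-(1/√2)i)(0.2588) = -0.183i
|11⟩: (-(1/√2)i)(-0.5321 - 0.8062i) = (-0.5701 + 0.3763i)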